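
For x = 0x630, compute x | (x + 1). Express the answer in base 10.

1585

x = 11000110000 = 1584
x + 1 = 11000110001
OR    = 11000110001 = 1585
(x | (x + 1) sets the lowest cleared bit.)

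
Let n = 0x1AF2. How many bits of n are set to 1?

8

0x1AF2 = 1101011110010
Count the 1s: 1 + 1 + 1 + 1 + 1 + 1 + 1 + 1 = 8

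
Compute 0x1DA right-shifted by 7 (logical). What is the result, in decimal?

3

0x1DA = 111011010
shift right by 7 → 000000011 = 3
(equivalently, floor(474 / 128))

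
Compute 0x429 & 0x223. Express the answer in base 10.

0x429 = 10000101001
0x223 = 01000100011
AND → 00000100001 = 33

33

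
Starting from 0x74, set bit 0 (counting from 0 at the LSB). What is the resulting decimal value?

x = 01110100
bit 0 is currently 0; set it via x | (1 << 0) = x | 1
→ 01110101 = 117

117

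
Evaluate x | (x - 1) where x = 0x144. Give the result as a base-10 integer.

x = 101000100 = 324
x - 1 = 101000011
OR    = 101000111 = 327
(x | (x - 1) sets all bits below the lowest set bit.)

327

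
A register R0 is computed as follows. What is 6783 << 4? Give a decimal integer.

6783 = 00001101001111111
shift left by 4 → 11010011111110000 = 108528
(equivalently, 6783 × 2^4 = 6783 × 16)

108528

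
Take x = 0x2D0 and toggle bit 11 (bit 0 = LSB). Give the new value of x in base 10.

x = 0001011010000
bit 11 is currently 0; toggle it via x ^ (1 << 11) = x ^ 2048
→ 0101011010000 = 2768

2768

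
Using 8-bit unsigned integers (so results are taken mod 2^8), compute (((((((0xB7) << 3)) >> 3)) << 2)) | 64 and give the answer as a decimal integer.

92

0xB7 = 10110111
→ << 3 (mod 2^8) → 10111000 = 184
→ >> 3 → 00010111 = 23
→ << 2 (mod 2^8) → 01011100 = 92
64 = 01000000
→ | → 01011100 = 92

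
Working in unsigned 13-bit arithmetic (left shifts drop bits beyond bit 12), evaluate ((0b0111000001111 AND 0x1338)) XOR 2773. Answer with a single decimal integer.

0b0111000001111 = 0111000001111
0x1338 = 1001100111000
→ AND → 0001000001000 = 520
2773 = 0101011010101
→ XOR → 0100011011101 = 2269

2269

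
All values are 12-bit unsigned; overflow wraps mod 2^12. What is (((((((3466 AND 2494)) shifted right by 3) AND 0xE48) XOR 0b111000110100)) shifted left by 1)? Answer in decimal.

3466 = 110110001010
2494 = 100110111110
→ AND → 100110001010 = 2442
→ shifted right by 3 → 000100110001 = 305
0xE48 = 111001001000
→ AND → 000000000000 = 0
0b111000110100 = 111000110100
→ XOR → 111000110100 = 3636
→ shifted left by 1 (mod 2^12) → 110001101000 = 3176

3176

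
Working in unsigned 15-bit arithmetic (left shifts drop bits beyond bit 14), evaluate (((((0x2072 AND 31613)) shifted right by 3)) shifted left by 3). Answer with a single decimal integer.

0x2072 = 010000001110010
31613 = 111101101111101
→ AND → 010000001110000 = 8304
→ shifted right by 3 → 000010000001110 = 1038
→ shifted left by 3 (mod 2^15) → 010000001110000 = 8304

8304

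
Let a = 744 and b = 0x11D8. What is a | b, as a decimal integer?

5112

744 = 0001011101000
0x11D8 = 1000111011000
 OR → 1001111111000 = 5112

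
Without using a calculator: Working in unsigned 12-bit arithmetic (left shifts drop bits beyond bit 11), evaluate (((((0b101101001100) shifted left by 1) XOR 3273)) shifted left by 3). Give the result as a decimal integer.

0b101101001100 = 101101001100
→ shifted left by 1 (mod 2^12) → 011010011000 = 1688
3273 = 110011001001
→ XOR → 101001010001 = 2641
→ shifted left by 3 (mod 2^12) → 001010001000 = 648

648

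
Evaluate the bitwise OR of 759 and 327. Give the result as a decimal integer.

1015

759 = 1011110111
327 = 0101000111
 OR → 1111110111 = 1015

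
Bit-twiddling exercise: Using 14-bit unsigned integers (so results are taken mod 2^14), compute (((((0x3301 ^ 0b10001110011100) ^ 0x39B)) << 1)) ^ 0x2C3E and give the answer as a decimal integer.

2610

0x3301 = 11001100000001
0b10001110011100 = 10001110011100
→ ^ → 01000010011101 = 4253
0x39B = 00001110011011
→ ^ → 01001100000110 = 4870
→ << 1 (mod 2^14) → 10011000001100 = 9740
0x2C3E = 10110000111110
→ ^ → 00101000110010 = 2610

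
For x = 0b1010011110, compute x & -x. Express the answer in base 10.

x = 1010011110 = 670
-x (two's complement) = …0101100010
AND   = 0000000010 = 2
(x & -x isolates the lowest set bit of x.)

2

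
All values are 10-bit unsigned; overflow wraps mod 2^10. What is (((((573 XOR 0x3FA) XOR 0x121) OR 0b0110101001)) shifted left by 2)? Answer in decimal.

956

573 = 1000111101
0x3FA = 1111111010
→ XOR → 0111000111 = 455
0x121 = 0100100001
→ XOR → 0011100110 = 230
0b0110101001 = 0110101001
→ OR → 0111101111 = 495
→ shifted left by 2 (mod 2^10) → 1110111100 = 956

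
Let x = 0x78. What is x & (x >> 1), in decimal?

56

x = 1111000 = 120
x>>1 = 0111100
AND  = 0111000 = 56
(x & (x >> 1) has a 1 wherever x has two consecutive 1 bits.)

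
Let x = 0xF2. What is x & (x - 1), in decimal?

240

x = 11110010 = 242
x - 1 = 11110001
AND   = 11110000 = 240
(x & (x - 1) clears the lowest set bit of x.)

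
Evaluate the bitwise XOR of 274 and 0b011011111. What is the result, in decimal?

274 = 100010010
b = 011011111
XOR → 111001101 = 461

461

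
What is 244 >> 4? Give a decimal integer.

15

244 = 11110100
shift right by 4 → 00001111 = 15
(equivalently, floor(244 / 16))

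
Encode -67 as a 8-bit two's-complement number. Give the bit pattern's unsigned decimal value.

189

67 in 8 bits: 01000011
Invert: 10111100
Add 1:  10111101 = 189
(Check: 2^8 - 67 = 256 - 67 = 189.)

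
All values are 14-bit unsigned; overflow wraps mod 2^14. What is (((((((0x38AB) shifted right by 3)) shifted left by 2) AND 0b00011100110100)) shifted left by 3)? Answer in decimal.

8352

0x38AB = 11100010101011
→ shifted right by 3 → 00011100010101 = 1813
→ shifted left by 2 (mod 2^14) → 01110001010100 = 7252
0b00011100110100 = 00011100110100
→ AND → 00010000010100 = 1044
→ shifted left by 3 (mod 2^14) → 10000010100000 = 8352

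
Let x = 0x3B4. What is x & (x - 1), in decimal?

x = 1110110100 = 948
x - 1 = 1110110011
AND   = 1110110000 = 944
(x & (x - 1) clears the lowest set bit of x.)

944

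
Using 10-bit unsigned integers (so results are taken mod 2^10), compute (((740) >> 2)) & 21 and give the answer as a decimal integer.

740 = 1011100100
→ >> 2 → 0010111001 = 185
21 = 0000010101
→ & → 0000010001 = 17

17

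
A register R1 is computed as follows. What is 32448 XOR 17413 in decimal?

15045

32448 = 111111011000000
17413 = 100010000000101
XOR → 011101011000101 = 15045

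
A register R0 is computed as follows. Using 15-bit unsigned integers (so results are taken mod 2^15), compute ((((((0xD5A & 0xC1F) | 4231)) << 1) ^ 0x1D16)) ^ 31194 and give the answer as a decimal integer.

0xD5A = 000110101011010
0xC1F = 000110000011111
→ & → 000110000011010 = 3098
4231 = 001000010000111
→ | → 001110010011111 = 7327
→ << 1 (mod 2^15) → 011100100111110 = 14654
0x1D16 = 001110100010110
→ ^ → 010010000101000 = 9256
31194 = 111100111011010
→ ^ → 101110111110010 = 24050

24050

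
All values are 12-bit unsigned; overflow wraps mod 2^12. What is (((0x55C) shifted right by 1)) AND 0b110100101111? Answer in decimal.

0x55C = 010101011100
→ shifted right by 1 → 001010101110 = 686
0b110100101111 = 110100101111
→ AND → 000000101110 = 46

46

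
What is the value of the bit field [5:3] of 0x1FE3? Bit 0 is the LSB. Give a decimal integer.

4

v = 01111111100011
Shift right by 3: 01111111100
Mask low 3 bits: 100 = 4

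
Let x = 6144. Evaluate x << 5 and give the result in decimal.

196608

6144 = 000001100000000000
shift left by 5 → 110000000000000000 = 196608
(equivalently, 6144 × 2^5 = 6144 × 32)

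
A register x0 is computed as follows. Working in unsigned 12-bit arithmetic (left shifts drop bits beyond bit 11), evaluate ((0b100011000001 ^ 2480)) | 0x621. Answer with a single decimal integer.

1905

0b100011000001 = 100011000001
2480 = 100110110000
→ ^ → 000101110001 = 369
0x621 = 011000100001
→ | → 011101110001 = 1905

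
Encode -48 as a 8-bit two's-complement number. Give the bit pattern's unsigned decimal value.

208

48 in 8 bits: 00110000
Invert: 11001111
Add 1:  11010000 = 208
(Check: 2^8 - 48 = 256 - 48 = 208.)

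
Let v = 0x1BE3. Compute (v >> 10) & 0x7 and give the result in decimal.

v = 1101111100011
Shift right by 10: 110
Mask low 3 bits: 110 = 6

6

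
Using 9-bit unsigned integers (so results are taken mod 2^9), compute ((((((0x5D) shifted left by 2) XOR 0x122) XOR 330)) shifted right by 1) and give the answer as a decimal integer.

0x5D = 001011101
→ shifted left by 2 (mod 2^9) → 101110100 = 372
0x122 = 100100010
→ XOR → 001010110 = 86
330 = 101001010
→ XOR → 100011100 = 284
→ shifted right by 1 → 010001110 = 142

142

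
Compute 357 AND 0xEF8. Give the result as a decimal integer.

357 = 000101100101
0xEF8 = 111011111000
AND → 000001100000 = 96

96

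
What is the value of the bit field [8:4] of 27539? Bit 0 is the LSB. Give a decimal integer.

v = 110101110010011
Shift right by 4: 11010111001
Mask low 5 bits: 11001 = 25

25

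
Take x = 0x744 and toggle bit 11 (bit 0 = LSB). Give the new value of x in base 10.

x = 0011101000100
bit 11 is currently 0; toggle it via x ^ (1 << 11) = x ^ 2048
→ 0111101000100 = 3908

3908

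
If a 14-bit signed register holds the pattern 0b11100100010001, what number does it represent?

pattern = 11100100010001 (MSB is 1 ⇒ negative)
Invert: 00011011101110, add 1 → 00011011101111 = 1775, so the value is -1775.
(Equivalently: 14609 - 2^14 = 14609 - 16384 = -1775.)

-1775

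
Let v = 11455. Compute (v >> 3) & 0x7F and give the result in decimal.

v = 10110010111111
Shift right by 3: 10110010111
Mask low 7 bits: 0010111 = 23

23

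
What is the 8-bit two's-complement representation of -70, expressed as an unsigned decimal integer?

70 in 8 bits: 01000110
Invert: 10111001
Add 1:  10111010 = 186
(Check: 2^8 - 70 = 256 - 70 = 186.)

186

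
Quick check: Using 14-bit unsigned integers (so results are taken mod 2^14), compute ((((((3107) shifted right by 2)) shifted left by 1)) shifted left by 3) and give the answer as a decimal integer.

12416

3107 = 00110000100011
→ shifted right by 2 → 00001100001000 = 776
→ shifted left by 1 (mod 2^14) → 00011000010000 = 1552
→ shifted left by 3 (mod 2^14) → 11000010000000 = 12416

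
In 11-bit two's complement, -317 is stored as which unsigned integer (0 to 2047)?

317 in 11 bits: 00100111101
Invert: 11011000010
Add 1:  11011000011 = 1731
(Check: 2^11 - 317 = 2048 - 317 = 1731.)

1731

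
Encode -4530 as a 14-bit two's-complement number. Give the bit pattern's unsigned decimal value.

4530 in 14 bits: 01000110110010
Invert: 10111001001101
Add 1:  10111001001110 = 11854
(Check: 2^14 - 4530 = 16384 - 4530 = 11854.)

11854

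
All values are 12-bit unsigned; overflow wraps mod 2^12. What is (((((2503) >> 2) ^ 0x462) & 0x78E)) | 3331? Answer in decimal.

2503 = 100111000111
→ >> 2 → 001001110001 = 625
0x462 = 010001100010
→ ^ → 011000010011 = 1555
0x78E = 011110001110
→ & → 011000000010 = 1538
3331 = 110100000011
→ | → 111100000011 = 3843

3843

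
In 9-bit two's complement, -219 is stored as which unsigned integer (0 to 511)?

293

219 in 9 bits: 011011011
Invert: 100100100
Add 1:  100100101 = 293
(Check: 2^9 - 219 = 512 - 219 = 293.)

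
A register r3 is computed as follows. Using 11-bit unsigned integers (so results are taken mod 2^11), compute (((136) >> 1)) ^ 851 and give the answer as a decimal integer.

791

136 = 00010001000
→ >> 1 → 00001000100 = 68
851 = 01101010011
→ ^ → 01100010111 = 791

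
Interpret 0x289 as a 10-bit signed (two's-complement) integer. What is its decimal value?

pattern = 1010001001 (MSB is 1 ⇒ negative)
Invert: 0101110110, add 1 → 0101110111 = 375, so the value is -375.
(Equivalently: 649 - 2^10 = 649 - 1024 = -375.)

-375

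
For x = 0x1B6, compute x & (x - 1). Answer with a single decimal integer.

x = 110110110 = 438
x - 1 = 110110101
AND   = 110110100 = 436
(x & (x - 1) clears the lowest set bit of x.)

436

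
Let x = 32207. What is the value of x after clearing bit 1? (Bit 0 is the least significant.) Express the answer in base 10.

32205

x = 111110111001111
bit 1 is currently 1; clear it via x & ~(1 << 1) = x & ~2
→ 111110111001101 = 32205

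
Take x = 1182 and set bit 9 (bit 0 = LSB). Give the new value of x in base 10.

x = 10010011110
bit 9 is currently 0; set it via x | (1 << 9) = x | 512
→ 11010011110 = 1694

1694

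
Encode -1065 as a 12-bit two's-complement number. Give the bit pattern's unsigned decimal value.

3031

1065 in 12 bits: 010000101001
Invert: 101111010110
Add 1:  101111010111 = 3031
(Check: 2^12 - 1065 = 4096 - 1065 = 3031.)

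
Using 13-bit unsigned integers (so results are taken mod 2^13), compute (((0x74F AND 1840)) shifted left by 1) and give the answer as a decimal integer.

3584

0x74F = 0011101001111
1840 = 0011100110000
→ AND → 0011100000000 = 1792
→ shifted left by 1 (mod 2^13) → 0111000000000 = 3584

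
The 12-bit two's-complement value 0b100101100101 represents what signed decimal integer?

pattern = 100101100101 (MSB is 1 ⇒ negative)
Invert: 011010011010, add 1 → 011010011011 = 1691, so the value is -1691.
(Equivalently: 2405 - 2^12 = 2405 - 4096 = -1691.)

-1691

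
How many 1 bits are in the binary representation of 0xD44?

5

0xD44 = 110101000100
Count the 1s: 1 + 1 + 1 + 1 + 1 = 5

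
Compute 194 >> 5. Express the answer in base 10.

194 = 11000010
shift right by 5 → 00000110 = 6
(equivalently, floor(194 / 32))

6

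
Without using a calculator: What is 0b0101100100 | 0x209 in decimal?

877

a = 0101100100
0x209 = 1000001001
 OR → 1101101101 = 877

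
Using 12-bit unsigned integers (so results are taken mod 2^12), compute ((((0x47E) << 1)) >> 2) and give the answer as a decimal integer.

0x47E = 010001111110
→ << 1 (mod 2^12) → 100011111100 = 2300
→ >> 2 → 001000111111 = 575

575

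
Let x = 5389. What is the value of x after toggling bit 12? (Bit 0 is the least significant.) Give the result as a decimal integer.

1293

x = 1010100001101
bit 12 is currently 1; toggle it via x ^ (1 << 12) = x ^ 4096
→ 0010100001101 = 1293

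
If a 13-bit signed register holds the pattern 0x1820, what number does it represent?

pattern = 1100000100000 (MSB is 1 ⇒ negative)
Invert: 0011111011111, add 1 → 0011111100000 = 2016, so the value is -2016.
(Equivalently: 6176 - 2^13 = 6176 - 8192 = -2016.)

-2016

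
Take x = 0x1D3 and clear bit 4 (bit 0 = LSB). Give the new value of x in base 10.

x = 111010011
bit 4 is currently 1; clear it via x & ~(1 << 4) = x & ~16
→ 111000011 = 451

451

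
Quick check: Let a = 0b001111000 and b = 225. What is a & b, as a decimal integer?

96

a = 01111000
225 = 11100001
AND → 01100000 = 96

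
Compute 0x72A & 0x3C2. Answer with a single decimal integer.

0x72A = 11100101010
0x3C2 = 01111000010
AND → 01100000010 = 770

770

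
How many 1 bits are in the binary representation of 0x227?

5

0x227 = 1000100111
Count the 1s: 1 + 1 + 1 + 1 + 1 = 5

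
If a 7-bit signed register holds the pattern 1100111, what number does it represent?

-25

pattern = 1100111 (MSB is 1 ⇒ negative)
Invert: 0011000, add 1 → 0011001 = 25, so the value is -25.
(Equivalently: 103 - 2^7 = 103 - 128 = -25.)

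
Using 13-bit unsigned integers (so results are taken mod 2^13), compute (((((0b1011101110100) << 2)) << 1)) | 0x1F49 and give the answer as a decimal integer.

0b1011101110100 = 1011101110100
→ << 2 (mod 2^13) → 1110111010000 = 7632
→ << 1 (mod 2^13) → 1101110100000 = 7072
0x1F49 = 1111101001001
→ | → 1111111101001 = 8169

8169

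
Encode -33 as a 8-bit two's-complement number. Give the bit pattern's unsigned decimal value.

223

33 in 8 bits: 00100001
Invert: 11011110
Add 1:  11011111 = 223
(Check: 2^8 - 33 = 256 - 33 = 223.)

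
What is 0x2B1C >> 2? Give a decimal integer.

0x2B1C = 10101100011100
shift right by 2 → 00101011000111 = 2759
(equivalently, floor(11036 / 4))

2759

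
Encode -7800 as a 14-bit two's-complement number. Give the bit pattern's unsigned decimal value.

7800 in 14 bits: 01111001111000
Invert: 10000110000111
Add 1:  10000110001000 = 8584
(Check: 2^14 - 7800 = 16384 - 7800 = 8584.)

8584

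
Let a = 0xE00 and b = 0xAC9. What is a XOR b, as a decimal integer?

1225

0xE00 = 111000000000
0xAC9 = 101011001001
XOR → 010011001001 = 1225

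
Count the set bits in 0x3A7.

0x3A7 = 1110100111
Count the 1s: 1 + 1 + 1 + 1 + 1 + 1 + 1 = 7

7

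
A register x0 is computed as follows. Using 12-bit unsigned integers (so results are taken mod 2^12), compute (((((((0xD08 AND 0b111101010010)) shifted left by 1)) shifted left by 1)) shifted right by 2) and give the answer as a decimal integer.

0xD08 = 110100001000
0b111101010010 = 111101010010
→ AND → 110100000000 = 3328
→ shifted left by 1 (mod 2^12) → 101000000000 = 2560
→ shifted left by 1 (mod 2^12) → 010000000000 = 1024
→ shifted right by 2 → 000100000000 = 256

256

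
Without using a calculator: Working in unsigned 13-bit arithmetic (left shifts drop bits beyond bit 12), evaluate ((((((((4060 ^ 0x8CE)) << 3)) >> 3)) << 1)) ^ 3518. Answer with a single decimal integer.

4060 = 0111111011100
0x8CE = 0100011001110
→ ^ → 0011100010010 = 1810
→ << 3 (mod 2^13) → 1100010010000 = 6288
→ >> 3 → 0001100010010 = 786
→ << 1 (mod 2^13) → 0011000100100 = 1572
3518 = 0110110111110
→ ^ → 0101110011010 = 2970

2970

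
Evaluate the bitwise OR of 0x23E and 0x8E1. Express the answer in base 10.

0x23E = 001000111110
0x8E1 = 100011100001
 OR → 101011111111 = 2815

2815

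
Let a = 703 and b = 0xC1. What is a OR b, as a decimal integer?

703 = 1010111111
0xC1 = 0011000001
 OR → 1011111111 = 767

767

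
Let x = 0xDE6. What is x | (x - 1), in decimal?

3559

x = 110111100110 = 3558
x - 1 = 110111100101
OR    = 110111100111 = 3559
(x | (x - 1) sets all bits below the lowest set bit.)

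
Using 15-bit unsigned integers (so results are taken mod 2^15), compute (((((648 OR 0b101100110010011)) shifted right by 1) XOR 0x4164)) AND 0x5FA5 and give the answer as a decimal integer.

19617

648 = 000001010001000
0b101100110010011 = 101100110010011
→ OR → 101101110011011 = 23451
→ shifted right by 1 → 010110111001101 = 11725
0x4164 = 100000101100100
→ XOR → 110110010101001 = 27817
0x5FA5 = 101111110100101
→ AND → 100110010100001 = 19617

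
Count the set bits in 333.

5

333 = 101001101
Count the 1s: 1 + 1 + 1 + 1 + 1 = 5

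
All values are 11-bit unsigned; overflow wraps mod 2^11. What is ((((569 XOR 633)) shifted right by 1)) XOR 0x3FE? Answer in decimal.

569 = 01000111001
633 = 01001111001
→ XOR → 00001000000 = 64
→ shifted right by 1 → 00000100000 = 32
0x3FE = 01111111110
→ XOR → 01111011110 = 990

990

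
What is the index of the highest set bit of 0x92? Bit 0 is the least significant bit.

0x92 = 10010010
The topmost 1 is at position 7 (since 2^7 = 128 ≤ 146 < 256).

7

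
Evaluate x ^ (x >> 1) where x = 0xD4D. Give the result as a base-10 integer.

3051

x = 110101001101 = 3405
x>>1 = 011010100110
XOR  = 101111101011 = 3051
(x ^ (x >> 1) gives the standard binary-reflected Gray code of x.)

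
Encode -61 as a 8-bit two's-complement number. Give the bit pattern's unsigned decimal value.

61 in 8 bits: 00111101
Invert: 11000010
Add 1:  11000011 = 195
(Check: 2^8 - 61 = 256 - 61 = 195.)

195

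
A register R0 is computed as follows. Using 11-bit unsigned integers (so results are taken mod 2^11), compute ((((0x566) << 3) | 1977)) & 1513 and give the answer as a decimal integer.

0x566 = 10101100110
→ << 3 (mod 2^11) → 01100110000 = 816
1977 = 11110111001
→ | → 11110111001 = 1977
1513 = 10111101001
→ & → 10110101001 = 1449

1449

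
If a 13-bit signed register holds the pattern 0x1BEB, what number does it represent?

pattern = 1101111101011 (MSB is 1 ⇒ negative)
Invert: 0010000010100, add 1 → 0010000010101 = 1045, so the value is -1045.
(Equivalently: 7147 - 2^13 = 7147 - 8192 = -1045.)

-1045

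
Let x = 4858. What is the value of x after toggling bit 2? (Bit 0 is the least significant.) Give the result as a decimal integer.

4862

x = 1001011111010
bit 2 is currently 0; toggle it via x ^ (1 << 2) = x ^ 4
→ 1001011111110 = 4862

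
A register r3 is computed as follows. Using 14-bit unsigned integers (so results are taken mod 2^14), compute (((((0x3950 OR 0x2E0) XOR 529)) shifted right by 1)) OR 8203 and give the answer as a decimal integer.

15611

0x3950 = 11100101010000
0x2E0 = 00001011100000
→ OR → 11101111110000 = 15344
529 = 00001000010001
→ XOR → 11100111100001 = 14817
→ shifted right by 1 → 01110011110000 = 7408
8203 = 10000000001011
→ OR → 11110011111011 = 15611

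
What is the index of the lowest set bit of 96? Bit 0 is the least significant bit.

5

96 = 1100000
Trailing zeros: 5, so the lowest set bit is bit 5 (value 32).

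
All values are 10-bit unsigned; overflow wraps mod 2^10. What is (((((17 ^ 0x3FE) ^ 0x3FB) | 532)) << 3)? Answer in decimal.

160

17 = 0000010001
0x3FE = 1111111110
→ ^ → 1111101111 = 1007
0x3FB = 1111111011
→ ^ → 0000010100 = 20
532 = 1000010100
→ | → 1000010100 = 532
→ << 3 (mod 2^10) → 0010100000 = 160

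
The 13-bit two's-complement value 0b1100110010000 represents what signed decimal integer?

pattern = 1100110010000 (MSB is 1 ⇒ negative)
Invert: 0011001101111, add 1 → 0011001110000 = 1648, so the value is -1648.
(Equivalently: 6544 - 2^13 = 6544 - 8192 = -1648.)

-1648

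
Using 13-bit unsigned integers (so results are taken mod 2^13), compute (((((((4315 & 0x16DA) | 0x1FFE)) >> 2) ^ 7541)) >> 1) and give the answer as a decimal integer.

4315 = 1000011011011
0x16DA = 1011011011010
→ & → 1000011011010 = 4314
0x1FFE = 1111111111110
→ | → 1111111111110 = 8190
→ >> 2 → 0011111111111 = 2047
7541 = 1110101110101
→ ^ → 1101010001010 = 6794
→ >> 1 → 0110101000101 = 3397

3397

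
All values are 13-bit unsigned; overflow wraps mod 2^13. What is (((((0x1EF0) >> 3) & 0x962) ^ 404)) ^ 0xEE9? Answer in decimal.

3647

0x1EF0 = 1111011110000
→ >> 3 → 0001111011110 = 990
0x962 = 0100101100010
→ & → 0000101000010 = 322
404 = 0000110010100
→ ^ → 0000011010110 = 214
0xEE9 = 0111011101001
→ ^ → 0111000111111 = 3647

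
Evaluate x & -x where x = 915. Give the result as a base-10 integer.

x = 1110010011 = 915
-x (two's complement) = …0001101101
AND   = 0000000001 = 1
(x & -x isolates the lowest set bit of x.)

1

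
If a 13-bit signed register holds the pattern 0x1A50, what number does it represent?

pattern = 1101001010000 (MSB is 1 ⇒ negative)
Invert: 0010110101111, add 1 → 0010110110000 = 1456, so the value is -1456.
(Equivalently: 6736 - 2^13 = 6736 - 8192 = -1456.)

-1456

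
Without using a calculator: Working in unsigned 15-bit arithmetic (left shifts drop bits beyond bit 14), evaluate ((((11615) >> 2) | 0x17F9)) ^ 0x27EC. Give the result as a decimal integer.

11615 = 010110101011111
→ >> 2 → 000101101010111 = 2903
0x17F9 = 001011111111001
→ | → 001111111111111 = 8191
0x27EC = 010011111101100
→ ^ → 011100000010011 = 14355

14355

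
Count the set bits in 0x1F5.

0x1F5 = 111110101
Count the 1s: 1 + 1 + 1 + 1 + 1 + 1 + 1 = 7

7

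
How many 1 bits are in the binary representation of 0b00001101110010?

6

n = 1101110010
Count the 1s: 1 + 1 + 1 + 1 + 1 + 1 = 6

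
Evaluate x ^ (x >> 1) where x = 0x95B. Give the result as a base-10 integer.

x = 100101011011 = 2395
x>>1 = 010010101101
XOR  = 110111110110 = 3574
(x ^ (x >> 1) gives the standard binary-reflected Gray code of x.)

3574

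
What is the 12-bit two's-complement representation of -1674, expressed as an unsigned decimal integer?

1674 in 12 bits: 011010001010
Invert: 100101110101
Add 1:  100101110110 = 2422
(Check: 2^12 - 1674 = 4096 - 1674 = 2422.)

2422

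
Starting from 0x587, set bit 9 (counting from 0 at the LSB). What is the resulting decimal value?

x = 0010110000111
bit 9 is currently 0; set it via x | (1 << 9) = x | 512
→ 0011110000111 = 1927

1927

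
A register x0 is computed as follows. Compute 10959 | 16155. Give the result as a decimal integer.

10959 = 10101011001111
16155 = 11111100011011
 OR → 11111111011111 = 16351

16351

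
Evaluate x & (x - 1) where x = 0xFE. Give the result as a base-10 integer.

x = 11111110 = 254
x - 1 = 11111101
AND   = 11111100 = 252
(x & (x - 1) clears the lowest set bit of x.)

252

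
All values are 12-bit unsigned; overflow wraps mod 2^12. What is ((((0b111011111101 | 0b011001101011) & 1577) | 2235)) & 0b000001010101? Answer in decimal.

0b111011111101 = 111011111101
0b011001101011 = 011001101011
→ | → 111011111111 = 3839
1577 = 011000101001
→ & → 011000101001 = 1577
2235 = 100010111011
→ | → 111010111011 = 3771
0b000001010101 = 000001010101
→ & → 000000010001 = 17

17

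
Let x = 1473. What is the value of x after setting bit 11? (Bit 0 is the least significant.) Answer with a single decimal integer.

x = 010111000001
bit 11 is currently 0; set it via x | (1 << 11) = x | 2048
→ 110111000001 = 3521

3521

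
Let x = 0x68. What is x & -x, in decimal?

x = 1101000 = 104
-x (two's complement) = …0011000
AND   = 0001000 = 8
(x & -x isolates the lowest set bit of x.)

8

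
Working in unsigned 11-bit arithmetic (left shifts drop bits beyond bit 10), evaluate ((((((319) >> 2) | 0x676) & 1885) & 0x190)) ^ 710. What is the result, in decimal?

726

319 = 00100111111
→ >> 2 → 00001001111 = 79
0x676 = 11001110110
→ | → 11001111111 = 1663
1885 = 11101011101
→ & → 11001011101 = 1629
0x190 = 00110010000
→ & → 00000010000 = 16
710 = 01011000110
→ ^ → 01011010110 = 726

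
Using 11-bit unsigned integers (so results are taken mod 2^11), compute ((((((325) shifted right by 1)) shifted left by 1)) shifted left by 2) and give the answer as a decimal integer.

1296

325 = 00101000101
→ shifted right by 1 → 00010100010 = 162
→ shifted left by 1 (mod 2^11) → 00101000100 = 324
→ shifted left by 2 (mod 2^11) → 10100010000 = 1296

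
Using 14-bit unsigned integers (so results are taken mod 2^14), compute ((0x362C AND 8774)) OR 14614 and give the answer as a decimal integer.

15126

0x362C = 11011000101100
8774 = 10001001000110
→ AND → 10001000000100 = 8708
14614 = 11100100010110
→ OR → 11101100010110 = 15126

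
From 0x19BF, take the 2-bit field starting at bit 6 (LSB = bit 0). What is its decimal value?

v = 1100110111111
Shift right by 6: 1100110
Mask low 2 bits: 10 = 2

2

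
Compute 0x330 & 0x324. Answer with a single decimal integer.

0x330 = 1100110000
0x324 = 1100100100
AND → 1100100000 = 800

800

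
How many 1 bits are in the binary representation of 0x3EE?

8

0x3EE = 1111101110
Count the 1s: 1 + 1 + 1 + 1 + 1 + 1 + 1 + 1 = 8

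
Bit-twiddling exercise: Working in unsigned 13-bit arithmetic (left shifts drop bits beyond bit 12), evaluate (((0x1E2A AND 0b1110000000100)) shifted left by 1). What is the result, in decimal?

6144

0x1E2A = 1111000101010
0b1110000000100 = 1110000000100
→ AND → 1110000000000 = 7168
→ shifted left by 1 (mod 2^13) → 1100000000000 = 6144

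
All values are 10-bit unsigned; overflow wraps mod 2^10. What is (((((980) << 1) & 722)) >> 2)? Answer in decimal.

160

980 = 1111010100
→ << 1 (mod 2^10) → 1110101000 = 936
722 = 1011010010
→ & → 1010000000 = 640
→ >> 2 → 0010100000 = 160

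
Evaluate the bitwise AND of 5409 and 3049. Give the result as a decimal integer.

289

5409 = 1010100100001
3049 = 0101111101001
AND → 0000100100001 = 289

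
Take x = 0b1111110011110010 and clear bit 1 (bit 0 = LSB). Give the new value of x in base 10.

64752

x = 1111110011110010
bit 1 is currently 1; clear it via x & ~(1 << 1) = x & ~2
→ 1111110011110000 = 64752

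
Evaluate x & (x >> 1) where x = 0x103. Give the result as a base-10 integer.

x = 100000011 = 259
x>>1 = 010000001
AND  = 000000001 = 1
(x & (x >> 1) has a 1 wherever x has two consecutive 1 bits.)

1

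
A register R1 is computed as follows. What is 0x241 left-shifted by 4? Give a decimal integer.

9232

0x241 = 00001001000001
shift left by 4 → 10010000010000 = 9232
(equivalently, 577 × 2^4 = 577 × 16)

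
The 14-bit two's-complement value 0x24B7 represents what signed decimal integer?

-6985

pattern = 10010010110111 (MSB is 1 ⇒ negative)
Invert: 01101101001000, add 1 → 01101101001001 = 6985, so the value is -6985.
(Equivalently: 9399 - 2^14 = 9399 - 16384 = -6985.)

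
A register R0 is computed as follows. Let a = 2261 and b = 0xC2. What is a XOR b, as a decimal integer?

2261 = 100011010101
0xC2 = 000011000010
XOR → 100000010111 = 2071

2071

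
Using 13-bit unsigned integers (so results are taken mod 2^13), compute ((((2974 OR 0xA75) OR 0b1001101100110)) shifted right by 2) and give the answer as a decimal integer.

1791

2974 = 0101110011110
0xA75 = 0101001110101
→ OR → 0101111111111 = 3071
0b1001101100110 = 1001101100110
→ OR → 1101111111111 = 7167
→ shifted right by 2 → 0011011111111 = 1791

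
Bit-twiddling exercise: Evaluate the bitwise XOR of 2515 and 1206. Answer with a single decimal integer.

2515 = 100111010011
1206 = 010010110110
XOR → 110101100101 = 3429

3429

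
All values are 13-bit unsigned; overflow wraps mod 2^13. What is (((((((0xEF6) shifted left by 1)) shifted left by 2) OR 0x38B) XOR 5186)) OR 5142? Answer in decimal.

6143

0xEF6 = 0111011110110
→ shifted left by 1 (mod 2^13) → 1110111101100 = 7660
→ shifted left by 2 (mod 2^13) → 1011110110000 = 6064
0x38B = 0001110001011
→ OR → 1011110111011 = 6075
5186 = 1010001000010
→ XOR → 0001111111001 = 1017
5142 = 1010000010110
→ OR → 1011111111111 = 6143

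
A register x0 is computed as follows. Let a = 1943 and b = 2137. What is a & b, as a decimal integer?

17

1943 = 011110010111
2137 = 100001011001
AND → 000000010001 = 17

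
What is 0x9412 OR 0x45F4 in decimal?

0x9412 = 1001010000010010
0x45F4 = 0100010111110100
 OR → 1101010111110110 = 54774

54774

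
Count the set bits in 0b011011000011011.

8

n = 11011000011011
Count the 1s: 1 + 1 + 1 + 1 + 1 + 1 + 1 + 1 = 8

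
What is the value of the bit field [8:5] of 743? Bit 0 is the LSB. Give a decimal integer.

7

v = 1011100111
Shift right by 5: 10111
Mask low 4 bits: 0111 = 7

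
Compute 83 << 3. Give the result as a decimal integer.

664

83 = 0001010011
shift left by 3 → 1010011000 = 664
(equivalently, 83 × 2^3 = 83 × 8)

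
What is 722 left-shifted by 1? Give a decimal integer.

1444

722 = 01011010010
shift left by 1 → 10110100100 = 1444
(equivalently, 722 × 2^1 = 722 × 2)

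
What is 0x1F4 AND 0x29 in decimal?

32

0x1F4 = 111110100
0x29 = 000101001
AND → 000100000 = 32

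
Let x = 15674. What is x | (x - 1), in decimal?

x = 11110100111010 = 15674
x - 1 = 11110100111001
OR    = 11110100111011 = 15675
(x | (x - 1) sets all bits below the lowest set bit.)

15675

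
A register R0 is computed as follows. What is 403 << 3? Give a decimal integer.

3224

403 = 000110010011
shift left by 3 → 110010011000 = 3224
(equivalently, 403 × 2^3 = 403 × 8)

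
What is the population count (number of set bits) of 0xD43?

6

0xD43 = 110101000011
Count the 1s: 1 + 1 + 1 + 1 + 1 + 1 = 6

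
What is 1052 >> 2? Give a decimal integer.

263

1052 = 10000011100
shift right by 2 → 00100000111 = 263
(equivalently, floor(1052 / 4))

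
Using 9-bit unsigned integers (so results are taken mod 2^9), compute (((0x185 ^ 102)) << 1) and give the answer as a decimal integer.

0x185 = 110000101
102 = 001100110
→ ^ → 111100011 = 483
→ << 1 (mod 2^9) → 111000110 = 454

454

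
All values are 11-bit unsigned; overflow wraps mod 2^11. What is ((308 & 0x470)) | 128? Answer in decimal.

308 = 00100110100
0x470 = 10001110000
→ & → 00000110000 = 48
128 = 00010000000
→ | → 00010110000 = 176

176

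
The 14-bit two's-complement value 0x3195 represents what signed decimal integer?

pattern = 11000110010101 (MSB is 1 ⇒ negative)
Invert: 00111001101010, add 1 → 00111001101011 = 3691, so the value is -3691.
(Equivalently: 12693 - 2^14 = 12693 - 16384 = -3691.)

-3691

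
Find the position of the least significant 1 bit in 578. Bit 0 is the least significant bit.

578 = 1001000010
Trailing zeros: 1, so the lowest set bit is bit 1 (value 2).

1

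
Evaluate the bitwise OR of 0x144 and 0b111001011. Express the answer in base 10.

0x144 = 101000100
b = 111001011
 OR → 111001111 = 463

463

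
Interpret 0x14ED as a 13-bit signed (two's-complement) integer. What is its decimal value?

pattern = 1010011101101 (MSB is 1 ⇒ negative)
Invert: 0101100010010, add 1 → 0101100010011 = 2835, so the value is -2835.
(Equivalently: 5357 - 2^13 = 5357 - 8192 = -2835.)

-2835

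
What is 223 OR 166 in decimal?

223 = 11011111
166 = 10100110
 OR → 11111111 = 255

255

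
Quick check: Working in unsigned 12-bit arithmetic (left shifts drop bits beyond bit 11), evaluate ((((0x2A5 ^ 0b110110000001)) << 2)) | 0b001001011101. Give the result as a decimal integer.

3805

0x2A5 = 001010100101
0b110110000001 = 110110000001
→ ^ → 111100100100 = 3876
→ << 2 (mod 2^12) → 110010010000 = 3216
0b001001011101 = 001001011101
→ | → 111011011101 = 3805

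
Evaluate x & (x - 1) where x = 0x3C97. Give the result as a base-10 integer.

15510

x = 11110010010111 = 15511
x - 1 = 11110010010110
AND   = 11110010010110 = 15510
(x & (x - 1) clears the lowest set bit of x.)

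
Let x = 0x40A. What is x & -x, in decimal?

x = 10000001010 = 1034
-x (two's complement) = …01111110110
AND   = 00000000010 = 2
(x & -x isolates the lowest set bit of x.)

2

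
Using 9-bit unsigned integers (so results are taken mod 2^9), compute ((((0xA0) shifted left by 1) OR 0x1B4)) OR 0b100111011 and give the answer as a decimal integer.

0xA0 = 010100000
→ shifted left by 1 (mod 2^9) → 101000000 = 320
0x1B4 = 110110100
→ OR → 111110100 = 500
0b100111011 = 100111011
→ OR → 111111111 = 511

511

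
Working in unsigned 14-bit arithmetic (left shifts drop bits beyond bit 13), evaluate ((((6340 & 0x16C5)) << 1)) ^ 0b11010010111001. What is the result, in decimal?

6340 = 01100011000100
0x16C5 = 01011011000101
→ & → 01000011000100 = 4292
→ << 1 (mod 2^14) → 10000110001000 = 8584
0b11010010111001 = 11010010111001
→ ^ → 01010100110001 = 5425

5425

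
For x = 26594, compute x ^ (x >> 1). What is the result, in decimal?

x = 110011111100010 = 26594
x>>1 = 011001111110001
XOR  = 101010000010011 = 21523
(x ^ (x >> 1) gives the standard binary-reflected Gray code of x.)

21523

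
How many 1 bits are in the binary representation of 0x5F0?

0x5F0 = 10111110000
Count the 1s: 1 + 1 + 1 + 1 + 1 + 1 = 6

6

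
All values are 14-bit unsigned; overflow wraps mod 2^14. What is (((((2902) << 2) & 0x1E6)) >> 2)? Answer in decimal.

2902 = 00101101010110
→ << 2 (mod 2^14) → 10110101011000 = 11608
0x1E6 = 00000111100110
→ & → 00000101000000 = 320
→ >> 2 → 00000001010000 = 80

80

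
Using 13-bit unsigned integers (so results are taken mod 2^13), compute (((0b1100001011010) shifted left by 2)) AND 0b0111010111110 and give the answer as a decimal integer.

0b1100001011010 = 1100001011010
→ shifted left by 2 (mod 2^13) → 0000101101000 = 360
0b0111010111110 = 0111010111110
→ AND → 0000000101000 = 40

40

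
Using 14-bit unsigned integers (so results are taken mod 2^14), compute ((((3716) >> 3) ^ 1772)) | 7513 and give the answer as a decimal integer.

8061

3716 = 00111010000100
→ >> 3 → 00000111010000 = 464
1772 = 00011011101100
→ ^ → 00011100111100 = 1852
7513 = 01110101011001
→ | → 01111101111101 = 8061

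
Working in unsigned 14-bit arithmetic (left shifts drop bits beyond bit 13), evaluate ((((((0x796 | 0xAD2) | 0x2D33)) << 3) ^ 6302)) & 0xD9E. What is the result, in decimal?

1286

0x796 = 00011110010110
0xAD2 = 00101011010010
→ | → 00111111010110 = 4054
0x2D33 = 10110100110011
→ | → 10111111110111 = 12279
→ << 3 (mod 2^14) → 11111110111000 = 16312
6302 = 01100010011110
→ ^ → 10011100100110 = 10022
0xD9E = 00110110011110
→ & → 00010100000110 = 1286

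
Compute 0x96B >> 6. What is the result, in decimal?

37

0x96B = 100101101011
shift right by 6 → 000000100101 = 37
(equivalently, floor(2411 / 64))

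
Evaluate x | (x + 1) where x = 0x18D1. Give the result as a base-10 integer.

x = 1100011010001 = 6353
x + 1 = 1100011010010
OR    = 1100011010011 = 6355
(x | (x + 1) sets the lowest cleared bit.)

6355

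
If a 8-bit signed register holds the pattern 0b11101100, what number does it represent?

-20

pattern = 11101100 (MSB is 1 ⇒ negative)
Invert: 00010011, add 1 → 00010100 = 20, so the value is -20.
(Equivalently: 236 - 2^8 = 236 - 256 = -20.)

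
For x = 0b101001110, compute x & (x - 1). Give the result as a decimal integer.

332

x = 101001110 = 334
x - 1 = 101001101
AND   = 101001100 = 332
(x & (x - 1) clears the lowest set bit of x.)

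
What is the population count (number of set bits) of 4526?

7

4526 = 1000110101110
Count the 1s: 1 + 1 + 1 + 1 + 1 + 1 + 1 = 7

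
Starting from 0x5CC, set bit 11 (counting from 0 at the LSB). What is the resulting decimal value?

3532

x = 010111001100
bit 11 is currently 0; set it via x | (1 << 11) = x | 2048
→ 110111001100 = 3532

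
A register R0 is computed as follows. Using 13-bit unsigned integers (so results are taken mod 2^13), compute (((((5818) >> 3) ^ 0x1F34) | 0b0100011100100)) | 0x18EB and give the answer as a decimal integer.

5818 = 1011010111010
→ >> 3 → 0001011010111 = 727
0x1F34 = 1111100110100
→ ^ → 1110111100011 = 7651
0b0100011100100 = 0100011100100
→ | → 1110111100111 = 7655
0x18EB = 1100011101011
→ | → 1110111101111 = 7663

7663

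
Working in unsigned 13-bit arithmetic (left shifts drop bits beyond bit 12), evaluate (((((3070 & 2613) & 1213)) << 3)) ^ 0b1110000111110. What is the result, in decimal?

7582

3070 = 0101111111110
2613 = 0101000110101
→ & → 0101000110100 = 2612
1213 = 0010010111101
→ & → 0000000110100 = 52
→ << 3 (mod 2^13) → 0000110100000 = 416
0b1110000111110 = 1110000111110
→ ^ → 1110110011110 = 7582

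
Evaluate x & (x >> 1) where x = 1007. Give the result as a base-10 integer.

x = 1111101111 = 1007
x>>1 = 0111110111
AND  = 0111100111 = 487
(x & (x >> 1) has a 1 wherever x has two consecutive 1 bits.)

487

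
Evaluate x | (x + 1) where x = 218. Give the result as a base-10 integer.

219

x = 11011010 = 218
x + 1 = 11011011
OR    = 11011011 = 219
(x | (x + 1) sets the lowest cleared bit.)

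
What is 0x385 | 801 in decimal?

0x385 = 1110000101
801 = 1100100001
 OR → 1110100101 = 933

933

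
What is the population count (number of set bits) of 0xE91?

6

0xE91 = 111010010001
Count the 1s: 1 + 1 + 1 + 1 + 1 + 1 = 6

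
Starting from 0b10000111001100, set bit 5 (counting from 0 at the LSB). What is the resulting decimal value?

x = 10000111001100
bit 5 is currently 0; set it via x | (1 << 5) = x | 32
→ 10000111101100 = 8684

8684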